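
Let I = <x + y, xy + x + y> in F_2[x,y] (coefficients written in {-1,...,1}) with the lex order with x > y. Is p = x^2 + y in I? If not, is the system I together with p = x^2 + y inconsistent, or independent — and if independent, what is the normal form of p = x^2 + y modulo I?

First compute the reduced Gröbner basis of I by Buchberger's algorithm.
f_1 = x + y, LT = x.
f_2 = xy + x + y, LT = xy.

S(f_1,f_2): lcm = xy. S = x + y^2 + y.
  leading term x: subtract (1)·f_1 from x + y^2 + y → y^2
  leading term y^2: no divisor's leading term divides it; move y^2 to the remainder.
  remainder y^2 ≠ 0; add h_3 = y^2 to the basis.

The other S-polynomials (S(f_1,h_3), S(f_2,h_3)) all reduce to 0 modulo the current basis, so we have a Gröbner basis.
Inter-reduce: drop elements whose leading term is divisible by another's, tail-reduce, and make monic.
Reduced Gröbner basis: {x + y, y^2}.
Label its elements g_1 = x + y, g_2 = y^2.

Reduce p = x^2 + y modulo G:
  leading term x^2: subtract (x)·g_1 from x^2 + y → xy + y
  leading term xy: subtract (y)·g_1 from xy + y → y^2 + y
  leading term y^2: subtract (1)·g_2 from y^2 + y → y
  leading term y: no divisor's leading term divides it; move y to the remainder.
  normal form = y.
The normal form is nonzero, so p ∉ I. Since p minus its normal form lies in I, I + (p) = I + (r) where r = y; decide whether this ideal is the whole ring.
Run Buchberger on G together with r (pairs among the g_i already reduce to 0 since G is a Gröbner basis):
g_1 = x + y, LT = x.
g_2 = y^2, LT = y^2.
r = y, LT = y.

The S-polynomials (S(g_1,g_2), S(g_1,r), S(g_2,r)) all reduce to 0 modulo the current basis, so we have a Gröbner basis.
Inter-reduce: drop elements whose leading term is divisible by another's, tail-reduce, and make monic.
Reduced Gröbner basis: {x, y}.
The reduced Gröbner basis of I + (p) is {x, y} ≠ {1}, a proper ideal, so the enlarged system stays consistent: p is independent of I, with normal form y.

x^2 + y is independent of I; its normal form modulo I is y.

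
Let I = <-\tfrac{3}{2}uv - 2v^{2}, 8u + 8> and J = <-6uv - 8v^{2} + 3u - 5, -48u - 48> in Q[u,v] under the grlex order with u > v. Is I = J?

Equality of ideals is decidable: compute both reduced Gröbner bases (unique for the ordering) and check whether they agree.
Buchberger on the first generating set:
f_1 = -\tfrac{3}{2}uv - 2v^{2}, LT = uv.
f_2 = 8u + 8, LT = u.

S(f_1,f_2): lcm = uv. S = \tfrac{4}{3}v^{2} - v.
  leading term v^{2}: no divisor's leading term divides it; move \tfrac{4}{3}v^{2} to the remainder.
  leading term v: no divisor's leading term divides it; move -v to the remainder.
  remainder \tfrac{4}{3}v^{2} - v ≠ 0; add g_3 = \tfrac{4}{3}v^{2} - v to the basis.

The other S-polynomials (S(f_1,g_3), S(f_2,g_3)) all reduce to 0 modulo the current basis, so we have a Gröbner basis.
Inter-reduce: drop elements whose leading term is divisible by another's, tail-reduce, and make monic.
Reduced Gröbner basis: {v^{2} - \tfrac{3}{4}v, u + 1}.

Buchberger on the second generating set:
h_1 = -6uv - 8v^{2} + 3u - 5, LT = uv.
h_2 = -48u - 48, LT = u.

S(h_1,h_2): lcm = uv. S = \tfrac{4}{3}v^{2} - \tfrac{1}{2}u - v + \tfrac{5}{6}.
  leading term v^{2}: no divisor's leading term divides it; move \tfrac{4}{3}v^{2} to the remainder.
  leading term u: subtract (\tfrac{1}{96})·h_2 from -\tfrac{1}{2}u - v + \tfrac{5}{6} → -v + \tfrac{4}{3}
  leading term v: no divisor's leading term divides it; move -v to the remainder.
  leading term 1: no divisor's leading term divides it; move \tfrac{4}{3} to the remainder.
  remainder \tfrac{4}{3}v^{2} - v + \tfrac{4}{3} ≠ 0; add k_3 = \tfrac{4}{3}v^{2} - v + \tfrac{4}{3} to the basis.

The other S-polynomials (S(h_1,k_3), S(h_2,k_3)) all reduce to 0 modulo the current basis, so we have a Gröbner basis.
Inter-reduce: drop elements whose leading term is divisible by another's, tail-reduce, and make monic.
Reduced Gröbner basis: {v^{2} - \tfrac{3}{4}v + 1, u + 1}.

The bases are distinct; the ideals are different.
The choice of monomial ordering does not affect the verdict — as long as both bases are computed under the same ordering, their equality decides ideal equality.

No, the ideals differ.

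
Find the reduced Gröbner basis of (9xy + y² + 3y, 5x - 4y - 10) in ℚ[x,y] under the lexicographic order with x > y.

G = {x - ⅘y - 2, y² + 105/41y}

This is the nonlinear analogue of row-reducing a linear system.

f_1 = 9xy + y² + 3y, LT = xy.
f_2 = 5x - 4y - 10, LT = x.

S(f_1,f_2): lcm = xy. S = 41/45y² + 7/3y.
  leading term y²: no divisor's leading term divides it; move 41/45y² to the remainder.
  leading term y: no divisor's leading term divides it; move 7/3y to the remainder.
  remainder 41/45y² + 7/3y ≠ 0; add g_3 = 41/45y² + 7/3y to the basis.

The other S-polynomials (S(f_1,g_3), S(f_2,g_3)) all reduce to 0 modulo the current basis, so we have a Gröbner basis.
Inter-reduce: drop elements whose leading term is divisible by another's, tail-reduce, and make monic.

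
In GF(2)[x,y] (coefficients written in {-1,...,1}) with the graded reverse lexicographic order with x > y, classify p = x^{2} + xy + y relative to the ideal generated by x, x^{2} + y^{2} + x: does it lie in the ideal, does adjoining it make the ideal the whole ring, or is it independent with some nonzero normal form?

x^{2} + xy + y is independent of I; its normal form modulo I is y.

First compute the reduced Gröbner basis of I by Buchberger's algorithm.
f_1 = x, LT = x.
f_2 = x^{2} + y^{2} + x, LT = x^{2}.

S(f_1,f_2): lcm = x^{2}. S = y^{2} + x.
  reduce S modulo (f_1, f_2):
  remainder y^{2} ≠ 0; add h_3 = y^{2} to the basis.

The other S-polynomials (S(f_1,h_3), S(f_2,h_3)) all reduce to 0 modulo the current basis, so we have a Gröbner basis.
Inter-reduce: drop elements whose leading term is divisible by another's, tail-reduce, and make monic.
Reduced Gröbner basis: {y^{2}, x}.
Label its elements g_1 = y^{2}, g_2 = x.

Reduce p = x^{2} + xy + y modulo G:
  leading term x^{2}: subtract (x)·g_2 from x^{2} + xy + y → xy + y
  leading term xy: subtract (y)·g_2 from xy + y → y
  leading term y: no divisor's leading term divides it; move y to the remainder.
  normal form = y.
The normal form is nonzero, so p ∉ I. Since p minus its normal form lies in I, I + (p) = I + (r) where r = y; decide whether this ideal is the whole ring.
Run Buchberger on G together with r (pairs among the g_i already reduce to 0 since G is a Gröbner basis):
g_1 = y^{2}, LT = y^{2}.
g_2 = x, LT = x.
r = y, LT = y.

The S-polynomials (S(g_1,g_2), S(g_1,r), S(g_2,r)) all reduce to 0 modulo the current basis, so we have a Gröbner basis.
Inter-reduce: drop elements whose leading term is divisible by another's, tail-reduce, and make monic.
Reduced Gröbner basis: {x, y}.
The reduced Gröbner basis of I + (p) is {x, y} ≠ {1}, a proper ideal, so the enlarged system stays consistent: p is independent of I, with normal form y.

The remainder on division by a Gröbner basis is unique — it is the normal form.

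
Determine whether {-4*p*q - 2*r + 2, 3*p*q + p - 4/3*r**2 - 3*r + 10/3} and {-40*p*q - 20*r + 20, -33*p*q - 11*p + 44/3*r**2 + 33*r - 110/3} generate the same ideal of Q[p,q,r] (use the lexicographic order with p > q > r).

Yes, the ideals are equal.

Two ideals are equal iff their reduced Gröbner bases coincide (the reduced basis is unique for a fixed ordering).
Buchberger on the first generating set:
f_1 = -4*p*q - 2*r + 2, LT = p*q.
f_2 = 3*p*q + p - 4/3*r**2 - 3*r + 10/3, LT = p*q.

S(f_1,f_2): lcm = p*q. S = -1/3*p + 4/9*r**2 + 3/2*r - 29/18.
  reduce S modulo (f_1, f_2):
  remainder -1/3*p + 4/9*r**2 + 3/2*r - 29/18 ≠ 0; add g_3 = -1/3*p + 4/9*r**2 + 3/2*r - 29/18 to the basis.

S(f_1,g_3): lcm = p*q. S = 4/3*q*r**2 + 9/2*q*r - 29/6*q + 1/2*r - 1/2.
  reduce S modulo (f_1, f_2, g_3):
  remainder 4/3*q*r**2 + 9/2*q*r - 29/6*q + 1/2*r - 1/2 ≠ 0; add g_4 = 4/3*q*r**2 + 9/2*q*r - 29/6*q + 1/2*r - 1/2 to the basis.

The other S-polynomials (S(f_2,g_3), S(f_1,g_4), S(f_2,g_4), S(g_3,g_4)) all reduce to 0 modulo the current basis, so we have a Gröbner basis.
Inter-reduce: drop elements whose leading term is divisible by another's, tail-reduce, and make monic.
Reduced Gröbner basis: {p - 4/3*r**2 - 9/2*r + 29/6, q*r**2 + 27/8*q*r - 29/8*q + 3/8*r - 3/8}.

Buchberger on the second generating set:
h_1 = -40*p*q - 20*r + 20, LT = p*q.
h_2 = -33*p*q - 11*p + 44/3*r**2 + 33*r - 110/3, LT = p*q.

S(h_1,h_2): lcm = p*q. S = -1/3*p + 4/9*r**2 + 3/2*r - 29/18.
  reduce S modulo (h_1, h_2):
  remainder -1/3*p + 4/9*r**2 + 3/2*r - 29/18 ≠ 0; add k_3 = -1/3*p + 4/9*r**2 + 3/2*r - 29/18 to the basis.

S(h_1,k_3): lcm = p*q. S = 4/3*q*r**2 + 9/2*q*r - 29/6*q + 1/2*r - 1/2.
  reduce S modulo (h_1, h_2, k_3):
  remainder 4/3*q*r**2 + 9/2*q*r - 29/6*q + 1/2*r - 1/2 ≠ 0; add k_4 = 4/3*q*r**2 + 9/2*q*r - 29/6*q + 1/2*r - 1/2 to the basis.

The other S-polynomials (S(h_2,k_3), S(h_1,k_4), S(h_2,k_4), S(k_3,k_4)) all reduce to 0 modulo the current basis, so we have a Gröbner basis.
Inter-reduce: drop elements whose leading term is divisible by another's, tail-reduce, and make monic.
Reduced Gröbner basis: {p - 4/3*r**2 - 9/2*r + 29/6, q*r**2 + 27/8*q*r - 29/8*q + 3/8*r - 3/8}.

Same reduced basis, so the two generating sets span the same ideal.
The same test decides containment: I ⊆ J iff every generator of I reduces to 0 modulo a Gröbner basis of J.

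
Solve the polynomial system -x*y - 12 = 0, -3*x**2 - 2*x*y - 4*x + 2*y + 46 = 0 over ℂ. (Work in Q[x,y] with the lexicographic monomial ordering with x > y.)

Compute a lex Gröbner basis by Buchberger's algorithm.
f_1 = -x*y - 12, LT = x*y.
f_2 = -3*x**2 - 2*x*y - 4*x + 2*y + 46, LT = x**2.

S(f_1,f_2): lcm = x**2*y. S = -2/3*x*y**2 - 4/3*x*y + 12*x + 2/3*y**2 + 46/3*y.
  reduce S modulo (f_1, f_2):
  remainder 12*x + 2/3*y**2 + 70/3*y + 16 ≠ 0; add h_3 = 12*x + 2/3*y**2 + 70/3*y + 16 to the basis.

S(f_1,h_3): lcm = x*y. S = -1/18*y**3 - 35/18*y**2 - 4/3*y + 12.
  reduce S modulo (f_1, f_2, h_3):
  remainder -1/18*y**3 - 35/18*y**2 - 4/3*y + 12 ≠ 0; add h_4 = -1/18*y**3 - 35/18*y**2 - 4/3*y + 12 to the basis.

The other S-polynomials (S(f_2,h_3), S(f_1,h_4), S(f_2,h_4), S(h_3,h_4)) all reduce to 0 modulo the current basis, so we have a Gröbner basis.
Inter-reduce: drop elements whose leading term is divisible by another's, tail-reduce, and make monic.
Reduced Gröbner basis: {x + 1/18*y**2 + 35/18*y + 4/3, y**3 + 35*y**2 + 24*y - 216}.

Since the basis is lex-ordered, y**3 + 35*y**2 + 24*y - 216 is univariate in y. Its roots are {-3, -16 + 2*sqrt(82), -2*sqrt(82) - 16}. Back-substituting each root into the other basis elements fixes the other coordinates.
  y = -3: the earlier basis element becomes x - 4 = 0, giving x = 4 — point (4, -3).
  y = -16 + 2*sqrt(82): the earlier basis element becomes x + 8/3 + sqrt(82)/3 = 0, giving x = -sqrt(82)/3 - 8/3 — point (-sqrt(82)/3 - 8/3, -16 + 2*sqrt(82)).
  y = -2*sqrt(82) - 16: the earlier basis element becomes x - sqrt(82)/3 + 8/3 = 0, giving x = -8/3 + sqrt(82)/3 — point (-8/3 + sqrt(82)/3, -2*sqrt(82) - 16).

{(4, -3), (-sqrt(82)/3 - 8/3, -16 + 2*sqrt(82)), (-8/3 + sqrt(82)/3, -2*sqrt(82) - 16)}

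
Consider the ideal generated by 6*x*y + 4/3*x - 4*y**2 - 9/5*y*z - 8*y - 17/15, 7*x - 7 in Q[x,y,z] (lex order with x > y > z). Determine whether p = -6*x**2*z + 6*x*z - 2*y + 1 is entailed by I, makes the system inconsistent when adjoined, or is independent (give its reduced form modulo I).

-6*x**2*z + 6*x*z - 2*y + 1 is independent of I; its normal form modulo I is -2*y + 1.

First compute the reduced Gröbner basis of I by Buchberger's algorithm.
f_1 = 6*x*y + 4/3*x - 4*y**2 - 9/5*y*z - 8*y - 17/15, LT = x*y.
f_2 = 7*x - 7, LT = x.

S(f_1,f_2): lcm = x*y. S = 2/9*x - 2/3*y**2 - 3/10*y*z - 1/3*y - 17/90.
  leading term x: subtract (2/63)·f_2 from 2/9*x - 2/3*y**2 - 3/10*y*z - 1/3*y - 17/90 → -2/3*y**2 - 3/10*y*z - 1/3*y + 1/30
  leading term y**2: no divisor's leading term divides it; move -2/3*y**2 to the remainder.
  leading term y*z: no divisor's leading term divides it; move -3/10*y*z to the remainder.
  leading term y: no divisor's leading term divides it; move -1/3*y to the remainder.
  leading term 1: no divisor's leading term divides it; move 1/30 to the remainder.
  remainder -2/3*y**2 - 3/10*y*z - 1/3*y + 1/30 ≠ 0; add h_3 = -2/3*y**2 - 3/10*y*z - 1/3*y + 1/30 to the basis.

The other S-polynomials (S(f_1,h_3), S(f_2,h_3)) all reduce to 0 modulo the current basis, so we have a Gröbner basis.
Inter-reduce: drop elements whose leading term is divisible by another's, tail-reduce, and make monic.
Reduced Gröbner basis: {x - 1, y**2 + 9/20*y*z + 1/2*y - 1/20}.
Label its elements g_1 = x - 1, g_2 = y**2 + 9/20*y*z + 1/2*y - 1/20.

Reduce p = -6*x**2*z + 6*x*z - 2*y + 1 modulo G:
  leading term x**2*z: subtract (-6*x*z)·g_1 from -6*x**2*z + 6*x*z - 2*y + 1 → -2*y + 1
  leading term y: no divisor's leading term divides it; move -2*y to the remainder.
  leading term 1: no divisor's leading term divides it; move 1 to the remainder.
  normal form = -2*y + 1.
The normal form is nonzero, so p ∉ I. Since p minus its normal form lies in I, I + (p) = I + (r) where r = -2*y + 1; decide whether this ideal is the whole ring.
Run Buchberger on G together with r (pairs among the g_i already reduce to 0 since G is a Gröbner basis):
g_1 = x - 1, LT = x.
g_2 = y**2 + 9/20*y*z + 1/2*y - 1/20, LT = y**2.
r = -2*y + 1, LT = y.

S(g_2,r): lcm = y**2. S = 9/20*y*z + y - 1/20.
  leading term y*z: subtract (-9/40*z)·r from 9/20*y*z + y - 1/20 → y + 9/40*z - 1/20
  leading term y: subtract (-1/2)·r from y + 9/40*z - 1/20 → 9/40*z + 9/20
  leading term z: no divisor's leading term divides it; move 9/40*z to the remainder.
  leading term 1: no divisor's leading term divides it; move 9/20 to the remainder.
  remainder 9/40*z + 9/20 ≠ 0; add m_4 = 9/40*z + 9/20 to the basis.

The other S-polynomials (S(g_1,g_2), S(g_1,r), S(g_1,m_4), S(g_2,m_4), S(r,m_4)) all reduce to 0 modulo the current basis, so we have a Gröbner basis.
Inter-reduce: drop elements whose leading term is divisible by another's, tail-reduce, and make monic.
Reduced Gröbner basis: {x - 1, y - 1/2, z + 2}.
The reduced Gröbner basis of I + (p) is {x - 1, y - 1/2, z + 2} ≠ {1}, a proper ideal, so the enlarged system stays consistent: p is independent of I, with normal form -2*y + 1.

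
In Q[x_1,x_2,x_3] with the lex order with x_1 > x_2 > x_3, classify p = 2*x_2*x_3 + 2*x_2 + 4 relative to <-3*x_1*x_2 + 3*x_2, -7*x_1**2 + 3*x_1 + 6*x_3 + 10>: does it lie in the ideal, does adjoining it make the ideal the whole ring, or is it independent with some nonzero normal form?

Adjoining 2*x_2*x_3 + 2*x_2 + 4 makes the ideal the whole ring: the system is inconsistent.

First compute the reduced Gröbner basis of I by Buchberger's algorithm.
f_1 = -3*x_1*x_2 + 3*x_2, LT = x_1*x_2.
f_2 = -7*x_1**2 + 3*x_1 + 6*x_3 + 10, LT = x_1**2.

S(f_1,f_2): lcm = x_1**2*x_2. S = -4/7*x_1*x_2 + 6/7*x_2*x_3 + 10/7*x_2.
  leading term x_1*x_2: subtract (4/21)·f_1 from -4/7*x_1*x_2 + 6/7*x_2*x_3 + 10/7*x_2 → 6/7*x_2*x_3 + 6/7*x_2
  leading term x_2*x_3: no divisor's leading term divides it; move 6/7*x_2*x_3 to the remainder.
  leading term x_2: no divisor's leading term divides it; move 6/7*x_2 to the remainder.
  remainder 6/7*x_2*x_3 + 6/7*x_2 ≠ 0; add h_3 = 6/7*x_2*x_3 + 6/7*x_2 to the basis.

S(f_1,h_3): lcm = x_1*x_2*x_3. S = -x_1*x_2 - x_2*x_3.
  leading term x_1*x_2: subtract (1/3)·f_1 from -x_1*x_2 - x_2*x_3 → -x_2*x_3 - x_2
  leading term x_2*x_3: subtract (-7/6)·h_3 from -x_2*x_3 - x_2 → 0
  remainder 0.

S(f_2,h_3): leading monomials are coprime, so the S-polynomial reduces to 0 (Buchberger's first criterion).
Every S-polynomial of the final basis reduces to 0, so we have a Gröbner basis.
Inter-reduce: drop elements whose leading term is divisible by another's, tail-reduce, and make monic.
Reduced Gröbner basis: {x_1**2 - 3/7*x_1 - 6/7*x_3 - 10/7, x_1*x_2 - x_2, x_2*x_3 + x_2}.
Label its elements g_1 = x_1**2 - 3/7*x_1 - 6/7*x_3 - 10/7, g_2 = x_1*x_2 - x_2, g_3 = x_2*x_3 + x_2.

Reduce p = 2*x_2*x_3 + 2*x_2 + 4 modulo G:
  leading term x_2*x_3: subtract (2)·g_3 from 2*x_2*x_3 + 2*x_2 + 4 → 4
  leading term 1: no divisor's leading term divides it; move 4 to the remainder.
  normal form = 4.
The normal form is nonzero, so p ∉ I. Since p minus its normal form lies in I, I + (p) = I + (r) where r = 4; decide whether this ideal is the whole ring.
Here r = 4 is a nonzero constant, hence a unit: 1 ∈ I + (p), the Gröbner basis of I + (p) is {1}, and the enlarged system has no common solution — adjoining p is inconsistent.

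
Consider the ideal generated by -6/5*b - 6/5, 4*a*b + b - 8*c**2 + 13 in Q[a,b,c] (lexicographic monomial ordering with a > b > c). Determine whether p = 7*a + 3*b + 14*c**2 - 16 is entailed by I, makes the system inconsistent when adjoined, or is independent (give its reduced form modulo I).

First compute the reduced Gröbner basis of I by Buchberger's algorithm.
f_1 = -6/5*b - 6/5, LT = b.
f_2 = 4*a*b + b - 8*c**2 + 13, LT = a*b.

S(f_1,f_2): lcm = a*b. S = a - 1/4*b + 2*c**2 - 13/4.
  leading term a: no divisor's leading term divides it; move a to the remainder.
  leading term b: subtract (5/24)·f_1 from -1/4*b + 2*c**2 - 13/4 → 2*c**2 - 3
  leading term c**2: no divisor's leading term divides it; move 2*c**2 to the remainder.
  leading term 1: no divisor's leading term divides it; move -3 to the remainder.
  remainder a + 2*c**2 - 3 ≠ 0; add h_3 = a + 2*c**2 - 3 to the basis.

The other S-polynomials (S(f_1,h_3), S(f_2,h_3)) all reduce to 0 modulo the current basis, so we have a Gröbner basis.
Inter-reduce: drop elements whose leading term is divisible by another's, tail-reduce, and make monic.
Reduced Gröbner basis: {a + 2*c**2 - 3, b + 1}.
Label its elements g_1 = a + 2*c**2 - 3, g_2 = b + 1.

Reduce p = 7*a + 3*b + 14*c**2 - 16 modulo G:
  leading term a: subtract (7)·g_1 from 7*a + 3*b + 14*c**2 - 16 → 3*b + 5
  leading term b: subtract (3)·g_2 from 3*b + 5 → 2
  leading term 1: no divisor's leading term divides it; move 2 to the remainder.
  normal form = 2.
The normal form is nonzero, so p ∉ I. Since p minus its normal form lies in I, I + (p) = I + (r) where r = 2; decide whether this ideal is the whole ring.
Here r = 2 is a nonzero constant, hence a unit: 1 ∈ I + (p), the Gröbner basis of I + (p) is {1}, and the enlarged system has no common solution — adjoining p is inconsistent.

Ideal membership is decidable via reduction modulo a Gröbner basis.

Adjoining 7*a + 3*b + 14*c**2 - 16 makes the ideal the whole ring: the system is inconsistent.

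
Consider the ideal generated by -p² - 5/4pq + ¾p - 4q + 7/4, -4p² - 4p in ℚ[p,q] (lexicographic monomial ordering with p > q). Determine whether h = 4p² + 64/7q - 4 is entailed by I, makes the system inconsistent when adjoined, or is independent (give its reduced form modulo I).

First compute the reduced Gröbner basis of I by Buchberger's algorithm.
f_1 = -p² - 5/4pq + ¾p - 4q + 7/4, LT = p².
f_2 = -4p² - 4p, LT = p².

S(f_1,f_2): lcm = p². S = 5/4pq - 7/4p + 4q - 7/4.
  leading term pq: no divisor's leading term divides it; move 5/4pq to the remainder.
  leading term p: no divisor's leading term divides it; move -7/4p to the remainder.
  leading term q: no divisor's leading term divides it; move 4q to the remainder.
  leading term 1: no divisor's leading term divides it; move -7/4 to the remainder.
  remainder 5/4pq - 7/4p + 4q - 7/4 ≠ 0; add k_3 = 5/4pq - 7/4p + 4q - 7/4 to the basis.

S(f_1,k_3): lcm = p²q. S = 7/5p² + 5/4pq² - 79/20pq + 7/5p + 4q² - 7/4q.
  leading term p²: subtract (-7/5)·f_1 from 7/5p² + 5/4pq² - 79/20pq + 7/5p + 4q² - 7/4q → 5/4pq² - 57/10pq + 49/20p + 4q² - 147/20q + 49/20
  leading term pq²: subtract (q)·k_3 from 5/4pq² - 57/10pq + 49/20p + 4q² - 147/20q + 49/20 → -79/20pq + 49/20p - 28/5q + 49/20
  leading term pq: subtract (-79/25)·k_3 from -79/20pq + 49/20p - 28/5q + 49/20 → -77/25p + 176/25q - 77/25
  leading term p: no divisor's leading term divides it; move -77/25p to the remainder.
  leading term q: no divisor's leading term divides it; move 176/25q to the remainder.
  leading term 1: no divisor's leading term divides it; move -77/25 to the remainder.
  remainder -77/25p + 176/25q - 77/25 ≠ 0; add k_4 = -77/25p + 176/25q - 77/25 to the basis.

S(k_3,k_4): lcm = pq. S = -7/5p + 16/7q² + 11/5q - 7/5.
  leading term p: subtract (5/11)·k_4 from -7/5p + 16/7q² + 11/5q - 7/5 → 16/7q² - q
  leading term q²: no divisor's leading term divides it; move 16/7q² to the remainder.
  leading term q: no divisor's leading term divides it; move -q to the remainder.
  remainder 16/7q² - q ≠ 0; add k_5 = 16/7q² - q to the basis.

The other S-polynomials (S(f_2,k_3), S(f_1,k_4), S(f_2,k_4), S(f_1,k_5), S(f_2,k_5), S(k_3,k_5), S(k_4,k_5)) all reduce to 0 modulo the current basis, so we have a Gröbner basis.
Inter-reduce: drop elements whose leading term is divisible by another's, tail-reduce, and make monic.
Reduced Gröbner basis: {p - 16/7q + 1, q² - 7/16q}.
Label its elements g_1 = p - 16/7q + 1, g_2 = q² - 7/16q.

Reduce h = 4p² + 64/7q - 4 modulo G:
  leading term p²: subtract (4p)·g_1 from 4p² + 64/7q - 4 → 64/7pq - 4p + 64/7q - 4
  leading term pq: subtract (64/7q)·g_1 from 64/7pq - 4p + 64/7q - 4 → -4p + 1024/49q² - 4
  leading term p: subtract (-4)·g_1 from -4p + 1024/49q² - 4 → 1024/49q² - 64/7q
  leading term q²: subtract (1024/49)·g_2 from 1024/49q² - 64/7q → 0
  normal form = 0.
Since the normal form is 0, h ∈ I.

4p² + 64/7q - 4 lies in I (it reduces to 0).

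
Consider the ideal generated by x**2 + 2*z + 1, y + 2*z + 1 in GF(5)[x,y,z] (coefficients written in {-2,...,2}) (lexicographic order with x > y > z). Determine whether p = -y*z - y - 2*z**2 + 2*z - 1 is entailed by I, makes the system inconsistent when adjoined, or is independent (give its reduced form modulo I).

-y*z - y - 2*z**2 + 2*z - 1 lies in I (it reduces to 0).

First compute the reduced Gröbner basis of I by Buchberger's algorithm.
f_1 = x**2 + 2*z + 1, LT = x**2.
f_2 = y + 2*z + 1, LT = y.

S(f_1,f_2): leading monomials are coprime, so the S-polynomial reduces to 0 (Buchberger's first criterion).
Every S-polynomial of the final basis reduces to 0, so we have a Gröbner basis.
Inter-reduce: drop elements whose leading term is divisible by another's, tail-reduce, and make monic.
Reduced Gröbner basis: {x**2 + 2*z + 1, y + 2*z + 1}.
Label its elements g_1 = x**2 + 2*z + 1, g_2 = y + 2*z + 1.

Reduce p = -y*z - y - 2*z**2 + 2*z - 1 modulo G:
  leading term y*z: subtract (-z)·g_2 from -y*z - y - 2*z**2 + 2*z - 1 → -y - 2*z - 1
  leading term y: subtract (-1)·g_2 from -y - 2*z - 1 → 0
  normal form = 0.
Since the normal form is 0, p ∈ I.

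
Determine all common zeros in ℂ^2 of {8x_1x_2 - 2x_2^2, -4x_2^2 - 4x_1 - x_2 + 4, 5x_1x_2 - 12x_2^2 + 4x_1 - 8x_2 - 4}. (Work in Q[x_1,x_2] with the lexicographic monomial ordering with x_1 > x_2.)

Compute a lex Gröbner basis by Buchberger's algorithm.
f_1 = 8x_1x_2 - 2x_2^2, LT = x_1x_2.
f_2 = -4x_1 - 4x_2^2 - x_2 + 4, LT = x_1.
f_3 = 5x_1x_2 + 4x_1 - 12x_2^2 - 8x_2 - 4, LT = x_1x_2.

S(f_1,f_2): lcm = x_1x_2. S = -x_2^3 - 1/2x_2^2 + x_2.
  leading term x_2^3: no divisor's leading term divides it; move -x_2^3 to the remainder.
  leading term x_2^2: no divisor's leading term divides it; move -1/2x_2^2 to the remainder.
  leading term x_2: no divisor's leading term divides it; move x_2 to the remainder.
  remainder -x_2^3 - 1/2x_2^2 + x_2 ≠ 0; add h_4 = -x_2^3 - 1/2x_2^2 + x_2 to the basis.

S(f_1,f_3): lcm = x_1x_2. S = -4/5x_1 + 43/20x_2^2 + 8/5x_2 + 4/5.
  leading term x_1: subtract (1/5)·f_2 from -4/5x_1 + 43/20x_2^2 + 8/5x_2 + 4/5 → 59/20x_2^2 + 9/5x_2
  leading term x_2^2: no divisor's leading term divides it; move 59/20x_2^2 to the remainder.
  leading term x_2: no divisor's leading term divides it; move 9/5x_2 to the remainder.
  remainder 59/20x_2^2 + 9/5x_2 ≠ 0; add h_5 = 59/20x_2^2 + 9/5x_2 to the basis.

S(f_2,f_3): lcm = x_1x_2. S = -4/5x_1 + x_2^3 + 53/20x_2^2 + 3/5x_2 + 4/5.
  leading term x_1: subtract (1/5)·f_2 from -4/5x_1 + x_2^3 + 53/20x_2^2 + 3/5x_2 + 4/5 → x_2^3 + 69/20x_2^2 + 4/5x_2
  leading term x_2^3: subtract (-1)·h_4 from x_2^3 + 69/20x_2^2 + 4/5x_2 → 59/20x_2^2 + 9/5x_2
  leading term x_2^2: subtract (1)·h_5 from 59/20x_2^2 + 9/5x_2 → 0
  remainder 0.

S(f_1,h_4): lcm = x_1x_2^3. S = -1/2x_1x_2^2 + x_1x_2 - 1/4x_2^4.
  leading term x_1x_2^2: subtract (-1/16x_2)·f_1 from -1/2x_1x_2^2 + x_1x_2 - 1/4x_2^4 → x_1x_2 - 1/4x_2^4 - 1/8x_2^3
  leading term x_1x_2: subtract (1/8)·f_1 from x_1x_2 - 1/4x_2^4 - 1/8x_2^3 → -1/4x_2^4 - 1/8x_2^3 + 1/4x_2^2
  leading term x_2^4: subtract (1/4x_2)·h_4 from -1/4x_2^4 - 1/8x_2^3 + 1/4x_2^2 → 0
  remainder 0.

S(f_2,h_4): leading monomials are coprime, so the S-polynomial reduces to 0 (Buchberger's first criterion).
S(f_3,h_4): lcm = x_1x_2^3. S = 3/10x_1x_2^2 + x_1x_2 - 12/5x_2^4 - 8/5x_2^3 - 4/5x_2^2.
  leading term x_1x_2^2: subtract (3/80x_2)·f_1 from 3/10x_1x_2^2 + x_1x_2 - 12/5x_2^4 - 8/5x_2^3 - 4/5x_2^2 → x_1x_2 - 12/5x_2^4 - 61/40x_2^3 - 4/5x_2^2
  leading term x_1x_2: subtract (1/8)·f_1 from x_1x_2 - 12/5x_2^4 - 61/40x_2^3 - 4/5x_2^2 → -12/5x_2^4 - 61/40x_2^3 - 11/20x_2^2
  leading term x_2^4: subtract (12/5x_2)·h_4 from -12/5x_2^4 - 61/40x_2^3 - 11/20x_2^2 → -13/40x_2^3 - 59/20x_2^2
  leading term x_2^3: subtract (13/40)·h_4 from -13/40x_2^3 - 59/20x_2^2 → -223/80x_2^2 - 13/40x_2
  leading term x_2^2: subtract (-223/236)·h_5 from -223/80x_2^2 - 13/40x_2 → 3247/2360x_2
  leading term x_2: no divisor's leading term divides it; move 3247/2360x_2 to the remainder.
  remainder 3247/2360x_2 ≠ 0; add h_6 = 3247/2360x_2 to the basis.

S(f_1,h_5): lcm = x_1x_2^2. S = -36/59x_1x_2 - 1/4x_2^3.
  leading term x_1x_2: subtract (-9/118)·f_1 from -36/59x_1x_2 - 1/4x_2^3 → -1/4x_2^3 - 9/59x_2^2
  leading term x_2^3: subtract (1/4)·h_4 from -1/4x_2^3 - 9/59x_2^2 → -13/472x_2^2 - 1/4x_2
  leading term x_2^2: subtract (-65/6962)·h_5 from -13/472x_2^2 - 1/4x_2 → -3247/13924x_2
  leading term x_2: subtract (-10/59)·h_6 from -3247/13924x_2 → 0
  remainder 0.

S(f_2,h_5): leading monomials are coprime, so the S-polynomial reduces to 0 (Buchberger's first criterion).
S(f_3,h_5): lcm = x_1x_2^2. S = 56/295x_1x_2 - 12/5x_2^3 - 8/5x_2^2 - 4/5x_2.
  leading term x_1x_2: subtract (7/295)·f_1 from 56/295x_1x_2 - 12/5x_2^3 - 8/5x_2^2 - 4/5x_2 → -12/5x_2^3 - 458/295x_2^2 - 4/5x_2
  leading term x_2^3: subtract (12/5)·h_4 from -12/5x_2^3 - 458/295x_2^2 - 4/5x_2 → -104/295x_2^2 - 16/5x_2
  leading term x_2^2: subtract (-416/3481)·h_5 from -104/295x_2^2 - 16/5x_2 → -51952/17405x_2
  leading term x_2: subtract (-128/59)·h_6 from -51952/17405x_2 → 0
  remainder 0.

S(h_4,h_5): lcm = x_2^3. S = -13/118x_2^2 - x_2.
  leading term x_2^2: subtract (-130/3481)·h_5 from -13/118x_2^2 - x_2 → -3247/3481x_2
  leading term x_2: subtract (-40/59)·h_6 from -3247/3481x_2 → 0
  remainder 0.

S(f_1,h_6): lcm = x_1x_2. S = -1/4x_2^2.
  leading term x_2^2: subtract (-5/59)·h_5 from -1/4x_2^2 → 9/59x_2
  leading term x_2: subtract (360/3247)·h_6 from 9/59x_2 → 0
  remainder 0.

S(f_2,h_6): leading monomials are coprime, so the S-polynomial reduces to 0 (Buchberger's first criterion).
S(f_3,h_6): lcm = x_1x_2. S = 4/5x_1 - 12/5x_2^2 - 8/5x_2 - 4/5.
  leading term x_1: subtract (-1/5)·f_2 from 4/5x_1 - 12/5x_2^2 - 8/5x_2 - 4/5 → -16/5x_2^2 - 9/5x_2
  leading term x_2^2: subtract (-64/59)·h_5 from -16/5x_2^2 - 9/5x_2 → 9/59x_2
  leading term x_2: subtract (360/3247)·h_6 from 9/59x_2 → 0
  remainder 0.

S(h_4,h_6): lcm = x_2^3. S = 1/2x_2^2 - x_2.
  leading term x_2^2: subtract (10/59)·h_5 from 1/2x_2^2 - x_2 → -77/59x_2
  leading term x_2: subtract (-3080/3247)·h_6 from -77/59x_2 → 0
  remainder 0.

S(h_5,h_6): lcm = x_2^2. S = 36/59x_2.
  leading term x_2: subtract (1440/3247)·h_6 from 36/59x_2 → 0
  remainder 0.

Every S-polynomial of the final basis reduces to 0, so we have a Gröbner basis.
Inter-reduce: drop elements whose leading term is divisible by another's, tail-reduce, and make monic.
Reduced Gröbner basis: {x_1 - 1, x_2}.

Since the basis is lex-ordered, x_2 is univariate in x_2. Its roots are {0}. Back-substituting each root into the other basis elements fixes the other coordinates.
  x_2 = 0: the earlier basis element becomes x_1 - 1 = 0, giving x_1 = 1 — point (1, 0).
Substituting each solution back into the original system confirms all equations vanish.

{(1, 0)}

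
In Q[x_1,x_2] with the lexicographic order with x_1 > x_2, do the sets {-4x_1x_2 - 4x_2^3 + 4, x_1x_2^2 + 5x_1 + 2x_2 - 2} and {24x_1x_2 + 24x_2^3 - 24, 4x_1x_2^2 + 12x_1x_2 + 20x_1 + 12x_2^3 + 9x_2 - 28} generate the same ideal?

Equality of ideals is decidable: compute both reduced Gröbner bases (unique for the ordering) and check whether they agree.
Buchberger on the first generating set:
f_1 = -4x_1x_2 - 4x_2^3 + 4, LT = x_1x_2.
f_2 = x_1x_2^2 + 5x_1 + 2x_2 - 2, LT = x_1x_2^2.

S(f_1,f_2): lcm = x_1x_2^2. S = -5x_1 + x_2^4 - 3x_2 + 2.
  leading term x_1: no divisor's leading term divides it; move -5x_1 to the remainder.
  leading term x_2^4: no divisor's leading term divides it; move x_2^4 to the remainder.
  leading term x_2: no divisor's leading term divides it; move -3x_2 to the remainder.
  leading term 1: no divisor's leading term divides it; move 2 to the remainder.
  remainder -5x_1 + x_2^4 - 3x_2 + 2 ≠ 0; add g_3 = -5x_1 + x_2^4 - 3x_2 + 2 to the basis.

S(f_1,g_3): lcm = x_1x_2. S = 1/5x_2^5 + x_2^3 - 3/5x_2^2 + 2/5x_2 - 1.
  leading term x_2^5: no divisor's leading term divides it; move 1/5x_2^5 to the remainder.
  leading term x_2^3: no divisor's leading term divides it; move x_2^3 to the remainder.
  leading term x_2^2: no divisor's leading term divides it; move -3/5x_2^2 to the remainder.
  leading term x_2: no divisor's leading term divides it; move 2/5x_2 to the remainder.
  leading term 1: no divisor's leading term divides it; move -1 to the remainder.
  remainder 1/5x_2^5 + x_2^3 - 3/5x_2^2 + 2/5x_2 - 1 ≠ 0; add g_4 = 1/5x_2^5 + x_2^3 - 3/5x_2^2 + 2/5x_2 - 1 to the basis.

The other S-polynomials (S(f_2,g_3), S(f_1,g_4), S(f_2,g_4), S(g_3,g_4)) all reduce to 0 modulo the current basis, so we have a Gröbner basis.
Inter-reduce: drop elements whose leading term is divisible by another's, tail-reduce, and make monic.
Reduced Gröbner basis: {x_1 - 1/5x_2^4 + 3/5x_2 - 2/5, x_2^5 + 5x_2^3 - 3x_2^2 + 2x_2 - 5}.

Buchberger on the second generating set:
h_1 = 24x_1x_2 + 24x_2^3 - 24, LT = x_1x_2.
h_2 = 4x_1x_2^2 + 12x_1x_2 + 20x_1 + 12x_2^3 + 9x_2 - 28, LT = x_1x_2^2.

S(h_1,h_2): lcm = x_1x_2^2. S = -3x_1x_2 - 5x_1 + x_2^4 - 3x_2^3 - 13/4x_2 + 7.
  leading term x_1x_2: subtract (-1/8)·h_1 from -3x_1x_2 - 5x_1 + x_2^4 - 3x_2^3 - 13/4x_2 + 7 → -5x_1 + x_2^4 - 13/4x_2 + 4
  leading term x_1: no divisor's leading term divides it; move -5x_1 to the remainder.
  leading term x_2^4: no divisor's leading term divides it; move x_2^4 to the remainder.
  leading term x_2: no divisor's leading term divides it; move -13/4x_2 to the remainder.
  leading term 1: no divisor's leading term divides it; move 4 to the remainder.
  remainder -5x_1 + x_2^4 - 13/4x_2 + 4 ≠ 0; add k_3 = -5x_1 + x_2^4 - 13/4x_2 + 4 to the basis.

S(h_1,k_3): lcm = x_1x_2. S = 1/5x_2^5 + x_2^3 - 13/20x_2^2 + 4/5x_2 - 1.
  leading term x_2^5: no divisor's leading term divides it; move 1/5x_2^5 to the remainder.
  leading term x_2^3: no divisor's leading term divides it; move x_2^3 to the remainder.
  leading term x_2^2: no divisor's leading term divides it; move -13/20x_2^2 to the remainder.
  leading term x_2: no divisor's leading term divides it; move 4/5x_2 to the remainder.
  leading term 1: no divisor's leading term divides it; move -1 to the remainder.
  remainder 1/5x_2^5 + x_2^3 - 13/20x_2^2 + 4/5x_2 - 1 ≠ 0; add k_4 = 1/5x_2^5 + x_2^3 - 13/20x_2^2 + 4/5x_2 - 1 to the basis.

The other S-polynomials (S(h_2,k_3), S(h_1,k_4), S(h_2,k_4), S(k_3,k_4)) all reduce to 0 modulo the current basis, so we have a Gröbner basis.
Inter-reduce: drop elements whose leading term is divisible by another's, tail-reduce, and make monic.
Reduced Gröbner basis: {x_1 - 1/5x_2^4 + 13/20x_2 - 4/5, x_2^5 + 5x_2^3 - 13/4x_2^2 + 4x_2 - 5}.

These differ, so the ideals are not equal.

No, the ideals differ.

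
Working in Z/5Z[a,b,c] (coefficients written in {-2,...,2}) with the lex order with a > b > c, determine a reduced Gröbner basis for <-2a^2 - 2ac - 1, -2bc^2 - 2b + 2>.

G = {a^2 + ac - 2, bc^2 + b - 1}

The reduced Gröbner basis is the canonical form of the ideal for this ordering.

f_1 = -2a^2 - 2ac - 1, LT = a^2.
f_2 = -2bc^2 - 2b + 2, LT = bc^2.

The S-polynomials (S(f_1,f_2)) all reduce to 0 modulo the current basis, so we have a Gröbner basis.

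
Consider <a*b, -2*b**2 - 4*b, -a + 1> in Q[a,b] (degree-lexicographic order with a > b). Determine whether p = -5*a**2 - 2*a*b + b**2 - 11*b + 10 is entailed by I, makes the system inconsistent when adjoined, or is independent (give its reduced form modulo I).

Adjoining -5*a**2 - 2*a*b + b**2 - 11*b + 10 makes the ideal the whole ring: the system is inconsistent.

First compute the reduced Gröbner basis of I by Buchberger's algorithm.
f_1 = a*b, LT = a*b.
f_2 = -2*b**2 - 4*b, LT = b**2.
f_3 = -a + 1, LT = a.

S(f_1,f_2): lcm = a*b**2. S = -2*a*b.
  leading term a*b: subtract (-2)·f_1 from -2*a*b → 0
  remainder 0.

S(f_1,f_3): lcm = a*b. S = b.
  leading term b: no divisor's leading term divides it; move b to the remainder.
  remainder b ≠ 0; add h_4 = b to the basis.

S(f_2,f_3): leading monomials are coprime, so the S-polynomial reduces to 0 (Buchberger's first criterion).
S(f_1,h_4): lcm = a*b. S = 0.
  remainder 0.

S(f_2,h_4): lcm = b**2. S = 2*b.
  leading term b: subtract (2)·h_4 from 2*b → 0
  remainder 0.

S(f_3,h_4): leading monomials are coprime, so the S-polynomial reduces to 0 (Buchberger's first criterion).
Every S-polynomial of the final basis reduces to 0, so we have a Gröbner basis.
Inter-reduce: drop elements whose leading term is divisible by another's, tail-reduce, and make monic.
Reduced Gröbner basis: {a - 1, b}.
Label its elements g_1 = a - 1, g_2 = b.

Reduce p = -5*a**2 - 2*a*b + b**2 - 11*b + 10 modulo G:
  leading term a**2: subtract (-5*a)·g_1 from -5*a**2 - 2*a*b + b**2 - 11*b + 10 → -2*a*b + b**2 - 5*a - 11*b + 10
  leading term a*b: subtract (-2*b)·g_1 from -2*a*b + b**2 - 5*a - 11*b + 10 → b**2 - 5*a - 13*b + 10
  leading term b**2: subtract (b)·g_2 from b**2 - 5*a - 13*b + 10 → -5*a - 13*b + 10
  leading term a: subtract (-5)·g_1 from -5*a - 13*b + 10 → -13*b + 5
  leading term b: subtract (-13)·g_2 from -13*b + 5 → 5
  leading term 1: no divisor's leading term divides it; move 5 to the remainder.
  normal form = 5.
The normal form is nonzero, so p ∉ I. Since p minus its normal form lies in I, I + (p) = I + (r) where r = 5; decide whether this ideal is the whole ring.
Here r = 5 is a nonzero constant, hence a unit: 1 ∈ I + (p), the Gröbner basis of I + (p) is {1}, and the enlarged system has no common solution — adjoining p is inconsistent.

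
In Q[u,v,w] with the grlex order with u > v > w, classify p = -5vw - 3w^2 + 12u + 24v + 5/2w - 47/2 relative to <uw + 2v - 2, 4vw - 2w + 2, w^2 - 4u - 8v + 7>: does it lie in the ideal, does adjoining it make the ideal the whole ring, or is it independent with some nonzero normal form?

First compute the reduced Gröbner basis of I by Buchberger's algorithm.
f_1 = uw + 2v - 2, LT = uw.
f_2 = 4vw - 2w + 2, LT = vw.
f_3 = w^2 - 4u - 8v + 7, LT = w^2.

S(f_1,f_2): lcm = uvw. S = 1/2uw + 2v^2 - 1/2u - 2v.
  leading term uw: subtract (1/2)·f_1 from 1/2uw + 2v^2 - 1/2u - 2v → 2v^2 - 1/2u - 3v + 1
  leading term v^2: no divisor's leading term divides it; move 2v^2 to the remainder.
  leading term u: no divisor's leading term divides it; move -1/2u to the remainder.
  leading term v: no divisor's leading term divides it; move -3v to the remainder.
  leading term 1: no divisor's leading term divides it; move 1 to the remainder.
  remainder 2v^2 - 1/2u - 3v + 1 ≠ 0; add h_4 = 2v^2 - 1/2u - 3v + 1 to the basis.

S(f_1,f_3): lcm = uw^2. S = 4u^2 + 8uv + 2vw - 7u - 2w.
  leading term u^2: no divisor's leading term divides it; move 4u^2 to the remainder.
  leading term uv: no divisor's leading term divides it; move 8uv to the remainder.
  leading term vw: subtract (1/2)·f_2 from 2vw - 7u - 2w → -7u - w - 1
  leading term u: no divisor's leading term divides it; move -7u to the remainder.
  leading term w: no divisor's leading term divides it; move -w to the remainder.
  leading term 1: no divisor's leading term divides it; move -1 to the remainder.
  remainder 4u^2 + 8uv - 7u - w - 1 ≠ 0; add h_5 = 4u^2 + 8uv - 7u - w - 1 to the basis.

S(f_2,f_3): lcm = vw^2. S = 4uv + 8v^2 - 1/2w^2 - 7v + 1/2w.
  leading term uv: no divisor's leading term divides it; move 4uv to the remainder.
  leading term v^2: subtract (4)·h_4 from 8v^2 - 1/2w^2 - 7v + 1/2w → -1/2w^2 + 2u + 5v + 1/2w - 4
  leading term w^2: subtract (-1/2)·f_3 from -1/2w^2 + 2u + 5v + 1/2w - 4 → v + 1/2w - 1/2
  leading term v: no divisor's leading term divides it; move v to the remainder.
  leading term w: no divisor's leading term divides it; move 1/2w to the remainder.
  leading term 1: no divisor's leading term divides it; move -1/2 to the remainder.
  remainder 4uv + v + 1/2w - 1/2 ≠ 0; add h_6 = 4uv + v + 1/2w - 1/2 to the basis.

The other S-polynomials (S(f_1,h_4), S(f_2,h_4), S(f_3,h_4), S(f_1,h_5), S(f_2,h_5), S(f_3,h_5), S(h_4,h_5), S(f_1,h_6), S(f_2,h_6), S(f_3,h_6), S(h_4,h_6), S(h_5,h_6)) all reduce to 0 modulo the current basis, so we have a Gröbner basis.
Inter-reduce: drop elements whose leading term is divisible by another's, tail-reduce, and make monic.
Reduced Gröbner basis: {u^2 - 7/4u - 1/2v - 1/2w, uv + 1/4v + 1/8w - 1/8, uw + 2v - 2, v^2 - 1/4u - 3/2v + 1/2, vw - 1/2w + 1/2, w^2 - 4u - 8v + 7}.
Label its elements g_1 = u^2 - 7/4u - 1/2v - 1/2w, g_2 = uv + 1/4v + 1/8w - 1/8, g_3 = uw + 2v - 2, g_4 = v^2 - 1/4u - 3/2v + 1/2, g_5 = vw - 1/2w + 1/2, g_6 = w^2 - 4u - 8v + 7.

Reduce p = -5vw - 3w^2 + 12u + 24v + 5/2w - 47/2 modulo G:
  leading term vw: subtract (-5)·g_5 from -5vw - 3w^2 + 12u + 24v + 5/2w - 47/2 → -3w^2 + 12u + 24v - 21
  leading term w^2: subtract (-3)·g_6 from -3w^2 + 12u + 24v - 21 → 0
  normal form = 0.
Since the normal form is 0, p ∈ I.

-5vw - 3w^2 + 12u + 24v + 5/2w - 47/2 lies in I (it reduces to 0).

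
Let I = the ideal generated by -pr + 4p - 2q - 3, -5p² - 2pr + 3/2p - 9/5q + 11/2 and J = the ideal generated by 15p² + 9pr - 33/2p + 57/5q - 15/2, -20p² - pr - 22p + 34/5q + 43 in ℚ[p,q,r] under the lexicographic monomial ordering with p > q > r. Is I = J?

Yes, the ideals are equal.

Equality of ideals is decidable: compute both reduced Gröbner bases (unique for the ordering) and check whether they agree.
Buchberger on the first generating set:
f_1 = -pr + 4p - 2q - 3, LT = pr.
f_2 = -5p² - 2pr + 3/2p - 9/5q + 11/2, LT = p².

S(f_1,f_2): lcm = p²r. S = -4p² + 2pq - ⅖pr² + 3/10pr + 3p - 9/25qr + 11/10r.
  leading term p²: subtract (⅘)·f_2 from -4p² + 2pq - ⅖pr² + 3/10pr + 3p - 9/25qr + 11/10r → 2pq - ⅖pr² + 19/10pr + 9/5p - 9/25qr + 36/25q + 11/10r - 22/5
  leading term pq: no divisor's leading term divides it; move 2pq to the remainder.
  leading term pr²: subtract (⅖r)·f_1 from -⅖pr² + 19/10pr + 9/5p - 9/25qr + 36/25q + 11/10r - 22/5 → 3/10pr + 9/5p + 11/25qr + 36/25q + 23/10r - 22/5
  leading term pr: subtract (-3/10)·f_1 from 3/10pr + 9/5p + 11/25qr + 36/25q + 23/10r - 22/5 → 3p + 11/25qr + 21/25q + 23/10r - 53/10
  leading term p: no divisor's leading term divides it; move 3p to the remainder.
  leading term qr: no divisor's leading term divides it; move 11/25qr to the remainder.
  leading term q: no divisor's leading term divides it; move 21/25q to the remainder.
  leading term r: no divisor's leading term divides it; move 23/10r to the remainder.
  leading term 1: no divisor's leading term divides it; move -53/10 to the remainder.
  remainder 2pq + 3p + 11/25qr + 21/25q + 23/10r - 53/10 ≠ 0; add g_3 = 2pq + 3p + 11/25qr + 21/25q + 23/10r - 53/10 to the basis.

S(f_1,g_3): lcm = pqr. S = -4pq - 3/2pr + 2q² - 11/50qr² - 21/50qr + 3q - 23/20r² + 53/20r.
  leading term pq: subtract (-2)·g_3 from -4pq - 3/2pr + 2q² - 11/50qr² - 21/50qr + 3q - 23/20r² + 53/20r → -3/2pr + 6p + 2q² - 11/50qr² + 23/50qr + 117/25q - 23/20r² + 29/4r - 53/5
  leading term pr: subtract (3/2)·f_1 from -3/2pr + 6p + 2q² - 11/50qr² + 23/50qr + 117/25q - 23/20r² + 29/4r - 53/5 → 2q² - 11/50qr² + 23/50qr + 192/25q - 23/20r² + 29/4r - 61/10
  leading term q²: no divisor's leading term divides it; move 2q² to the remainder.
  leading term qr²: no divisor's leading term divides it; move -11/50qr² to the remainder.
  leading term qr: no divisor's leading term divides it; move 23/50qr to the remainder.
  leading term q: no divisor's leading term divides it; move 192/25q to the remainder.
  leading term r²: no divisor's leading term divides it; move -23/20r² to the remainder.
  leading term r: no divisor's leading term divides it; move 29/4r to the remainder.
  leading term 1: no divisor's leading term divides it; move -61/10 to the remainder.
  remainder 2q² - 11/50qr² + 23/50qr + 192/25q - 23/20r² + 29/4r - 61/10 ≠ 0; add g_4 = 2q² - 11/50qr² + 23/50qr + 192/25q - 23/20r² + 29/4r - 61/10 to the basis.

The other S-polynomials (S(f_2,g_3), S(f_1,g_4), S(f_2,g_4), S(g_3,g_4)) all reduce to 0 modulo the current basis, so we have a Gröbner basis.
Inter-reduce: drop elements whose leading term is divisible by another's, tail-reduce, and make monic.
Reduced Gröbner basis: {p² + 13/10p - 11/25q - 23/10, pq + 3/2p + 11/50qr + 21/50q + 23/20r - 53/20, pr - 4p + 2q + 3, q² - 11/100qr² + 23/100qr + 96/25q - 23/40r² + 29/8r - 61/20}.

Buchberger on the second generating set:
h_1 = 15p² + 9pr - 33/2p + 57/5q - 15/2, LT = p².
h_2 = -20p² - pr - 22p + 34/5q + 43, LT = p².

S(h_1,h_2): lcm = p². S = 11/20pr - 11/5p + 11/10q + 33/20.
  leading term pr: no divisor's leading term divides it; move 11/20pr to the remainder.
  leading term p: no divisor's leading term divides it; move -11/5p to the remainder.
  leading term q: no divisor's leading term divides it; move 11/10q to the remainder.
  leading term 1: no divisor's leading term divides it; move 33/20 to the remainder.
  remainder 11/20pr - 11/5p + 11/10q + 33/20 ≠ 0; add k_3 = 11/20pr - 11/5p + 11/10q + 33/20 to the basis.

S(h_1,k_3): lcm = p²r. S = 4p² - 2pq + ⅗pr² - 11/10pr - 3p + 19/25qr - ½r.
  leading term p²: subtract (4/15)·h_1 from 4p² - 2pq + ⅗pr² - 11/10pr - 3p + 19/25qr - ½r → -2pq + ⅗pr² - 7/2pr + 7/5p + 19/25qr - 76/25q - ½r + 2
  leading term pq: no divisor's leading term divides it; move -2pq to the remainder.
  leading term pr²: subtract (12/11r)·k_3 from ⅗pr² - 7/2pr + 7/5p + 19/25qr - 76/25q - ½r + 2 → -11/10pr + 7/5p - 11/25qr - 76/25q - 23/10r + 2
  leading term pr: subtract (-2)·k_3 from -11/10pr + 7/5p - 11/25qr - 76/25q - 23/10r + 2 → -3p - 11/25qr - 21/25q - 23/10r + 53/10
  leading term p: no divisor's leading term divides it; move -3p to the remainder.
  leading term qr: no divisor's leading term divides it; move -11/25qr to the remainder.
  leading term q: no divisor's leading term divides it; move -21/25q to the remainder.
  leading term r: no divisor's leading term divides it; move -23/10r to the remainder.
  leading term 1: no divisor's leading term divides it; move 53/10 to the remainder.
  remainder -2pq - 3p - 11/25qr - 21/25q - 23/10r + 53/10 ≠ 0; add k_4 = -2pq - 3p - 11/25qr - 21/25q - 23/10r + 53/10 to the basis.

S(k_3,k_4): lcm = pqr. S = -4pq - 3/2pr + 2q² - 11/50qr² - 21/50qr + 3q - 23/20r² + 53/20r.
  leading term pq: subtract (2)·k_4 from -4pq - 3/2pr + 2q² - 11/50qr² - 21/50qr + 3q - 23/20r² + 53/20r → -3/2pr + 6p + 2q² - 11/50qr² + 23/50qr + 117/25q - 23/20r² + 29/4r - 53/5
  leading term pr: subtract (-30/11)·k_3 from -3/2pr + 6p + 2q² - 11/50qr² + 23/50qr + 117/25q - 23/20r² + 29/4r - 53/5 → 2q² - 11/50qr² + 23/50qr + 192/25q - 23/20r² + 29/4r - 61/10
  leading term q²: no divisor's leading term divides it; move 2q² to the remainder.
  leading term qr²: no divisor's leading term divides it; move -11/50qr² to the remainder.
  leading term qr: no divisor's leading term divides it; move 23/50qr to the remainder.
  leading term q: no divisor's leading term divides it; move 192/25q to the remainder.
  leading term r²: no divisor's leading term divides it; move -23/20r² to the remainder.
  leading term r: no divisor's leading term divides it; move 29/4r to the remainder.
  leading term 1: no divisor's leading term divides it; move -61/10 to the remainder.
  remainder 2q² - 11/50qr² + 23/50qr + 192/25q - 23/20r² + 29/4r - 61/10 ≠ 0; add k_5 = 2q² - 11/50qr² + 23/50qr + 192/25q - 23/20r² + 29/4r - 61/10 to the basis.

The other S-polynomials (S(h_2,k_3), S(h_1,k_4), S(h_2,k_4), S(h_1,k_5), S(h_2,k_5), S(k_3,k_5), S(k_4,k_5)) all reduce to 0 modulo the current basis, so we have a Gröbner basis.
Inter-reduce: drop elements whose leading term is divisible by another's, tail-reduce, and make monic.
Reduced Gröbner basis: {p² + 13/10p - 11/25q - 23/10, pq + 3/2p + 11/50qr + 21/50q + 23/20r - 53/20, pr - 4p + 2q + 3, q² - 11/100qr² + 23/100qr + 96/25q - 23/40r² + 29/8r - 61/20}.

These coincide, so the ideals are equal.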